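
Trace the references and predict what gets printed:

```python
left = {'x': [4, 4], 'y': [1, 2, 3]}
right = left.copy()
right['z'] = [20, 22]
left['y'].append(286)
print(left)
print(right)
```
{'x': [4, 4], 'y': [1, 2, 3, 286]}
{'x': [4, 4], 'y': [1, 2, 3, 286], 'z': [20, 22]}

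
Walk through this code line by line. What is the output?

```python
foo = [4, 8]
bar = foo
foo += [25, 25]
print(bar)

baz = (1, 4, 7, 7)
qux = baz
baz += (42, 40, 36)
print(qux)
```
[4, 8, 25, 25]
(1, 4, 7, 7)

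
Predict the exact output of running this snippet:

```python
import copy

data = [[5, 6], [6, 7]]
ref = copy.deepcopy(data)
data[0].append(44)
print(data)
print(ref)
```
[[5, 6, 44], [6, 7]]
[[5, 6], [6, 7]]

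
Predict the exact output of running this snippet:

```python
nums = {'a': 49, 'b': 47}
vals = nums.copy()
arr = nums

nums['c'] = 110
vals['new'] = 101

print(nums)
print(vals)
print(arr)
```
{'a': 49, 'b': 47, 'c': 110}
{'a': 49, 'b': 47, 'new': 101}
{'a': 49, 'b': 47, 'c': 110}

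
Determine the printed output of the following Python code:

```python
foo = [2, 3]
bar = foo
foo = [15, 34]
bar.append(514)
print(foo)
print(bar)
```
[15, 34]
[2, 3, 514]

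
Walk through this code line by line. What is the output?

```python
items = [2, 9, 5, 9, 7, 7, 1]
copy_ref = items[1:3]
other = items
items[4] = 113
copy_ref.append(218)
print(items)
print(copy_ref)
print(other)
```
[2, 9, 5, 9, 113, 7, 1]
[9, 5, 218]
[2, 9, 5, 9, 113, 7, 1]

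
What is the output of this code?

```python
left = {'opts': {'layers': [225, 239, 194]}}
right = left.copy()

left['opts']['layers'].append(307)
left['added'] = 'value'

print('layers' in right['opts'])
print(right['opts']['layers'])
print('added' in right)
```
True
[225, 239, 194, 307]
False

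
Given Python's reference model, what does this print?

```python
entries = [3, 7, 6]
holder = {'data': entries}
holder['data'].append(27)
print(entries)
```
[3, 7, 6, 27]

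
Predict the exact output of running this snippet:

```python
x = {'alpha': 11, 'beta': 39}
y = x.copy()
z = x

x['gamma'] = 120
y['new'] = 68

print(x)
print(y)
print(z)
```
{'alpha': 11, 'beta': 39, 'gamma': 120}
{'alpha': 11, 'beta': 39, 'new': 68}
{'alpha': 11, 'beta': 39, 'gamma': 120}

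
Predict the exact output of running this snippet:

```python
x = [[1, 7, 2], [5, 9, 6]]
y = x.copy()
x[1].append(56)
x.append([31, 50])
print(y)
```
[[1, 7, 2], [5, 9, 6, 56]]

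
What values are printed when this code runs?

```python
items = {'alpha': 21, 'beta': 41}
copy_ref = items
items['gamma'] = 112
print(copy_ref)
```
{'alpha': 21, 'beta': 41, 'gamma': 112}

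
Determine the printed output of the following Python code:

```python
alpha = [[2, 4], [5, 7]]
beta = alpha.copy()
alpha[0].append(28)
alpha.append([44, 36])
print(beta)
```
[[2, 4, 28], [5, 7]]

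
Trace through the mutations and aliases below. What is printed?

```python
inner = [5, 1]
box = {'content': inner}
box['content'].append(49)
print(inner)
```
[5, 1, 49]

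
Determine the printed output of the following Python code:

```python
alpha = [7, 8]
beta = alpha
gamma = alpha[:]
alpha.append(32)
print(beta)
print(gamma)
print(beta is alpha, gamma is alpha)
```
[7, 8, 32]
[7, 8]
True False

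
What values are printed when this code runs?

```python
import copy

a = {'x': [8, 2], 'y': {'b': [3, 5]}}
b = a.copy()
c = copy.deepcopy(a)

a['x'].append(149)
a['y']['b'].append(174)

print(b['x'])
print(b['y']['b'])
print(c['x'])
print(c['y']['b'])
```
[8, 2, 149]
[3, 5, 174]
[8, 2]
[3, 5]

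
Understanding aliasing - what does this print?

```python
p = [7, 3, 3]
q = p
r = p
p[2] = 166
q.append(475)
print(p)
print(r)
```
[7, 3, 166, 475]
[7, 3, 166, 475]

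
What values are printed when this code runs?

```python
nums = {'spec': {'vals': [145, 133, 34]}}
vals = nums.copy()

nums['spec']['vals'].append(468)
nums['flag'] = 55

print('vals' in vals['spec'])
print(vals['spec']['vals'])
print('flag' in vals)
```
True
[145, 133, 34, 468]
False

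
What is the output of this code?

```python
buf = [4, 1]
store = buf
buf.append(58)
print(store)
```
[4, 1, 58]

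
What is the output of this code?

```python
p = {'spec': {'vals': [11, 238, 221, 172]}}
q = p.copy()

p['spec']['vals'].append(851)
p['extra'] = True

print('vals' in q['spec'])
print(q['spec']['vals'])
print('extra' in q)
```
True
[11, 238, 221, 172, 851]
False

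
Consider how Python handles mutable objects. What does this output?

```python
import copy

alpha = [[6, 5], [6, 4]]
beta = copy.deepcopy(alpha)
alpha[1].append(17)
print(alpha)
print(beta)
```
[[6, 5], [6, 4, 17]]
[[6, 5], [6, 4]]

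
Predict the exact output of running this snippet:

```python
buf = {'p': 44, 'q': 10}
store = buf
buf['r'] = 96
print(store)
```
{'p': 44, 'q': 10, 'r': 96}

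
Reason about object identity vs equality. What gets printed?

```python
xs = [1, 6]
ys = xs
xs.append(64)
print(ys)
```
[1, 6, 64]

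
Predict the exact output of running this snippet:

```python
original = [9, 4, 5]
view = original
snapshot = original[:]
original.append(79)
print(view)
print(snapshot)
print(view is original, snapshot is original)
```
[9, 4, 5, 79]
[9, 4, 5]
True False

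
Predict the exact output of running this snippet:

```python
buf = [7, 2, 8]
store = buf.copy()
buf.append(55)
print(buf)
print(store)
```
[7, 2, 8, 55]
[7, 2, 8]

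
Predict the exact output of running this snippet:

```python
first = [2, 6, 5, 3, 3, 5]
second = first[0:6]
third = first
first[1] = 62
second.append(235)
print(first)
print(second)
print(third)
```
[2, 62, 5, 3, 3, 5]
[2, 6, 5, 3, 3, 5, 235]
[2, 62, 5, 3, 3, 5]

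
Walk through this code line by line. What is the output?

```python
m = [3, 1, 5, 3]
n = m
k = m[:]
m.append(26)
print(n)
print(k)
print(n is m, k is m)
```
[3, 1, 5, 3, 26]
[3, 1, 5, 3]
True False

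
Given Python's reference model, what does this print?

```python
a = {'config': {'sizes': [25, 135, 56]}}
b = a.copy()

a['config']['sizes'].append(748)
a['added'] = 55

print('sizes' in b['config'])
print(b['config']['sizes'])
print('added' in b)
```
True
[25, 135, 56, 748]
False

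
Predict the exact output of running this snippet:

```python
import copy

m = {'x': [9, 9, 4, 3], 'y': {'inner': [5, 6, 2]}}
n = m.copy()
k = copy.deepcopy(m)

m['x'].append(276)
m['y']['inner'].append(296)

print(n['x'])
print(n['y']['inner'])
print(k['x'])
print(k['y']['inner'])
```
[9, 9, 4, 3, 276]
[5, 6, 2, 296]
[9, 9, 4, 3]
[5, 6, 2]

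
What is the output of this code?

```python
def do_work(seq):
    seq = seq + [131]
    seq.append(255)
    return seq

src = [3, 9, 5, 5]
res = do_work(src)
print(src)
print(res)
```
[3, 9, 5, 5]
[3, 9, 5, 5, 131, 255]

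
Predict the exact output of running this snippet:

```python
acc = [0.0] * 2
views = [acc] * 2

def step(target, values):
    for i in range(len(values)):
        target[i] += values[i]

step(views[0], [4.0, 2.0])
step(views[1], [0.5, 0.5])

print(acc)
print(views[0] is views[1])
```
[4.5, 2.5]
True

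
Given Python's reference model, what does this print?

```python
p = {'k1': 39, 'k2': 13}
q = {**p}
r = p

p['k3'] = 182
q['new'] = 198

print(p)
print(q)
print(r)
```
{'k1': 39, 'k2': 13, 'k3': 182}
{'k1': 39, 'k2': 13, 'new': 198}
{'k1': 39, 'k2': 13, 'k3': 182}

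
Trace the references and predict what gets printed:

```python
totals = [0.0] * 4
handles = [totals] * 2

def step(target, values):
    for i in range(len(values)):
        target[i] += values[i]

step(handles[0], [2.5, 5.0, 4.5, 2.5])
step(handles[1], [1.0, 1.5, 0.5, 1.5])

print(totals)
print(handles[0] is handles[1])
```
[3.5, 6.5, 5.0, 4.0]
True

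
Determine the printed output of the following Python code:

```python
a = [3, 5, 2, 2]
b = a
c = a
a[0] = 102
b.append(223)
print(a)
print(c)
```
[102, 5, 2, 2, 223]
[102, 5, 2, 2, 223]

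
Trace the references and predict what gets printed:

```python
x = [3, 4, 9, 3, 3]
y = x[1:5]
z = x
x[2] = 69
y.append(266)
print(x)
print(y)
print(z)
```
[3, 4, 69, 3, 3]
[4, 9, 3, 3, 266]
[3, 4, 69, 3, 3]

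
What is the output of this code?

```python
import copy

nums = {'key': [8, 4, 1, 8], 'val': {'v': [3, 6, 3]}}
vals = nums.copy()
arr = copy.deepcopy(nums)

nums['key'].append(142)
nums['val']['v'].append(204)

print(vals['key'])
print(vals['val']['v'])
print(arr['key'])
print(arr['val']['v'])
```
[8, 4, 1, 8, 142]
[3, 6, 3, 204]
[8, 4, 1, 8]
[3, 6, 3]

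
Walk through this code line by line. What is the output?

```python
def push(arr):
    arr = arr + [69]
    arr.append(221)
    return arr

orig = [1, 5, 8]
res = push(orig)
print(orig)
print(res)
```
[1, 5, 8]
[1, 5, 8, 69, 221]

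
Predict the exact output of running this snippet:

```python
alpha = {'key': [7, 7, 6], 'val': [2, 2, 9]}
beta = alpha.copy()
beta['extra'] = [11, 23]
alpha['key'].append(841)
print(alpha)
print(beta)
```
{'key': [7, 7, 6, 841], 'val': [2, 2, 9]}
{'key': [7, 7, 6, 841], 'val': [2, 2, 9], 'extra': [11, 23]}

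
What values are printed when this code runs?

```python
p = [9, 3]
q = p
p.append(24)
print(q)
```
[9, 3, 24]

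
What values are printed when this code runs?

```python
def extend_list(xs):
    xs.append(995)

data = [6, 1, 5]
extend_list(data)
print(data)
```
[6, 1, 5, 995]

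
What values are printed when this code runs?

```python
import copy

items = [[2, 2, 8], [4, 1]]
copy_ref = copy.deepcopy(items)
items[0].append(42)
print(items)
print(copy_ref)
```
[[2, 2, 8, 42], [4, 1]]
[[2, 2, 8], [4, 1]]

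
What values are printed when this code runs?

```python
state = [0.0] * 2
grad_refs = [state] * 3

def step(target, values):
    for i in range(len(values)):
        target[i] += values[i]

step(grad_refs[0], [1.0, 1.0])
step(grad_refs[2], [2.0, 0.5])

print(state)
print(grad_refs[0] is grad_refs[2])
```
[3.0, 1.5]
True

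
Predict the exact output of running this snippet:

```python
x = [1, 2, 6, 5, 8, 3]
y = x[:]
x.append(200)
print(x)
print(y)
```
[1, 2, 6, 5, 8, 3, 200]
[1, 2, 6, 5, 8, 3]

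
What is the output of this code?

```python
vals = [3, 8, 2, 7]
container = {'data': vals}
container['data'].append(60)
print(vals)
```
[3, 8, 2, 7, 60]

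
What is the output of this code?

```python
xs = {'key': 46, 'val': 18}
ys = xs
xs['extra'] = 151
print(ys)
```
{'key': 46, 'val': 18, 'extra': 151}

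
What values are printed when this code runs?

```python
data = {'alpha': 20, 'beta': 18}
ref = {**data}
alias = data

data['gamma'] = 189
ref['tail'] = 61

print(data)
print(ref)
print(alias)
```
{'alpha': 20, 'beta': 18, 'gamma': 189}
{'alpha': 20, 'beta': 18, 'tail': 61}
{'alpha': 20, 'beta': 18, 'gamma': 189}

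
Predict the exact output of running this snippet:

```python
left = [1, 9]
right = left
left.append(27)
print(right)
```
[1, 9, 27]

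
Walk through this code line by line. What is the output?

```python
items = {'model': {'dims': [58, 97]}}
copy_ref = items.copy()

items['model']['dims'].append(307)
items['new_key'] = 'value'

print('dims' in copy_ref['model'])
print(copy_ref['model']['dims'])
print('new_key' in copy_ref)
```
True
[58, 97, 307]
False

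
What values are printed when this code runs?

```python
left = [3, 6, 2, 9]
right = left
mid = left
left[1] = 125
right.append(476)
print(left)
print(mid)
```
[3, 125, 2, 9, 476]
[3, 125, 2, 9, 476]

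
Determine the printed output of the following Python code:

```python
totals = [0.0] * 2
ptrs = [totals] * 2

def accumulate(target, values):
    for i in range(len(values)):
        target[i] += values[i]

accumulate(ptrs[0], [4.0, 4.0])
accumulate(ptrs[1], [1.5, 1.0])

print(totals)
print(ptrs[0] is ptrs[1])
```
[5.5, 5.0]
True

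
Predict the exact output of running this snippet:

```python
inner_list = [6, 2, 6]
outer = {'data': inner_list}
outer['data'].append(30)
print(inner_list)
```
[6, 2, 6, 30]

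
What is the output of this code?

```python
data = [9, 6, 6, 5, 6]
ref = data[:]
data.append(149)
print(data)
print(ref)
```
[9, 6, 6, 5, 6, 149]
[9, 6, 6, 5, 6]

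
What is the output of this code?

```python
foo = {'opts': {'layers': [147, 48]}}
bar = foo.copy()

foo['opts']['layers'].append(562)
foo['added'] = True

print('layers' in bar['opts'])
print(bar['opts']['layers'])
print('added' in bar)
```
True
[147, 48, 562]
False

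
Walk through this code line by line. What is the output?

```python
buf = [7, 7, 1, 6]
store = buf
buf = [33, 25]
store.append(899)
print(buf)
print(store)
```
[33, 25]
[7, 7, 1, 6, 899]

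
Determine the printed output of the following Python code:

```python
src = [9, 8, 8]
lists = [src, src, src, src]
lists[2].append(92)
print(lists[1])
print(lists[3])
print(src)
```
[9, 8, 8, 92]
[9, 8, 8, 92]
[9, 8, 8, 92]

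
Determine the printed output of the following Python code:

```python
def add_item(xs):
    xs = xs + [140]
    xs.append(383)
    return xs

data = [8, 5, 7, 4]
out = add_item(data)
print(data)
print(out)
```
[8, 5, 7, 4]
[8, 5, 7, 4, 140, 383]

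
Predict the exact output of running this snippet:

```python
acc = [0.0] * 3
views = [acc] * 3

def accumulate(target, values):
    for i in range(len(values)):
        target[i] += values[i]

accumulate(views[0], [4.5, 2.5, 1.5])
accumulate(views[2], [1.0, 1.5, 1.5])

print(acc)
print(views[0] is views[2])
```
[5.5, 4.0, 3.0]
True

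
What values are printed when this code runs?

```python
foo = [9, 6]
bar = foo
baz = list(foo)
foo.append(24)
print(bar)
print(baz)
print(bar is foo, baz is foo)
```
[9, 6, 24]
[9, 6]
True False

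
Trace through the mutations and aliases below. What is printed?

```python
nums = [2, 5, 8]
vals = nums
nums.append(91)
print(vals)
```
[2, 5, 8, 91]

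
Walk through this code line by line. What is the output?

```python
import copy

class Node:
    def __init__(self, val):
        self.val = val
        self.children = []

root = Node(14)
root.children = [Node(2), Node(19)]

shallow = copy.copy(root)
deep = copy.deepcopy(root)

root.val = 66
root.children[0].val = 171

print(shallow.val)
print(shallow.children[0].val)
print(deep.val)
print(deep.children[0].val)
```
14
171
14
2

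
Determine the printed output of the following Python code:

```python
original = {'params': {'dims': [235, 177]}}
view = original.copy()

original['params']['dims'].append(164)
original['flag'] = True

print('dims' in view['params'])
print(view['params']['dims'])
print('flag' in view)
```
True
[235, 177, 164]
False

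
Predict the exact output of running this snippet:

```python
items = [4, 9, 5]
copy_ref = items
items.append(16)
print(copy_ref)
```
[4, 9, 5, 16]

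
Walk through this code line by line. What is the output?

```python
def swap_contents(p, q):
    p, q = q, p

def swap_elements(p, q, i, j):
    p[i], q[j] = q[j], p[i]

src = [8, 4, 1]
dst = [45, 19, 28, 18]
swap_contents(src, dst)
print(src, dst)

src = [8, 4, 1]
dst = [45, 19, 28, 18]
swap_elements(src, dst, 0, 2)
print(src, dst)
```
[8, 4, 1] [45, 19, 28, 18]
[28, 4, 1] [45, 19, 8, 18]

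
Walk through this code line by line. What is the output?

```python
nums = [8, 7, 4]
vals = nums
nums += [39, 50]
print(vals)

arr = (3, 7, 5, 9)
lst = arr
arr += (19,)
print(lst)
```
[8, 7, 4, 39, 50]
(3, 7, 5, 9)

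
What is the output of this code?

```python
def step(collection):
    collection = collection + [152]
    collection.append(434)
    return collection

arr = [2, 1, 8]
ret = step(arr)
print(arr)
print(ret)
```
[2, 1, 8]
[2, 1, 8, 152, 434]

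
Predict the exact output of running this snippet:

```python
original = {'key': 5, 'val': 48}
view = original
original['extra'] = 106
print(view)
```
{'key': 5, 'val': 48, 'extra': 106}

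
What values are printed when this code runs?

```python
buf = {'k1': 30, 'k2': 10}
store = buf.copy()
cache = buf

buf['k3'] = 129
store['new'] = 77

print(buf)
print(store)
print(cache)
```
{'k1': 30, 'k2': 10, 'k3': 129}
{'k1': 30, 'k2': 10, 'new': 77}
{'k1': 30, 'k2': 10, 'k3': 129}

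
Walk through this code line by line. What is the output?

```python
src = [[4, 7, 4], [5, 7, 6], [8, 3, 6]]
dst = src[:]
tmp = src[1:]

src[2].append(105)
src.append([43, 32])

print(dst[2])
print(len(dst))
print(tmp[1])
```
[8, 3, 6, 105]
3
[8, 3, 6, 105]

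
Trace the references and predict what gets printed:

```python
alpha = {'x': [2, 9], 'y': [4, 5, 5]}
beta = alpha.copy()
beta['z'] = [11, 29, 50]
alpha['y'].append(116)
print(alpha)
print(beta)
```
{'x': [2, 9], 'y': [4, 5, 5, 116]}
{'x': [2, 9], 'y': [4, 5, 5, 116], 'z': [11, 29, 50]}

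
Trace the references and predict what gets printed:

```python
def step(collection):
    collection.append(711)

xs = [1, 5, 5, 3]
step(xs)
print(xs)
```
[1, 5, 5, 3, 711]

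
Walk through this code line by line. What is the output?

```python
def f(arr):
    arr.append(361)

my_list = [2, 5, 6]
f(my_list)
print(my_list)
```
[2, 5, 6, 361]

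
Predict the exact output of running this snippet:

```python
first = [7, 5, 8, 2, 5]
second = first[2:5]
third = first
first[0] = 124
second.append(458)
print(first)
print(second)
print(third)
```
[124, 5, 8, 2, 5]
[8, 2, 5, 458]
[124, 5, 8, 2, 5]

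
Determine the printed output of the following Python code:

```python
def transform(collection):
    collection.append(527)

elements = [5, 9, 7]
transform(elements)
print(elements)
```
[5, 9, 7, 527]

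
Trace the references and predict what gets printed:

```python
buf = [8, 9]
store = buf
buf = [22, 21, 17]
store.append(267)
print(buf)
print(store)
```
[22, 21, 17]
[8, 9, 267]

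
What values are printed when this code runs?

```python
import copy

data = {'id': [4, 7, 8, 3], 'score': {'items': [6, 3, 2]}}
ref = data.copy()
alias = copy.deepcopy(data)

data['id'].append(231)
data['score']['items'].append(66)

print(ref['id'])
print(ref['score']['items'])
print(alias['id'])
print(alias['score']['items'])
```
[4, 7, 8, 3, 231]
[6, 3, 2, 66]
[4, 7, 8, 3]
[6, 3, 2]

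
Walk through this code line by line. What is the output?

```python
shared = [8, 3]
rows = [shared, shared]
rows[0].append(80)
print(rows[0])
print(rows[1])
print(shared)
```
[8, 3, 80]
[8, 3, 80]
[8, 3, 80]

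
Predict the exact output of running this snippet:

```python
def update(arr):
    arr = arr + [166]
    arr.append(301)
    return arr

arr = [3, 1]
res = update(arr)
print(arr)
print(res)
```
[3, 1]
[3, 1, 166, 301]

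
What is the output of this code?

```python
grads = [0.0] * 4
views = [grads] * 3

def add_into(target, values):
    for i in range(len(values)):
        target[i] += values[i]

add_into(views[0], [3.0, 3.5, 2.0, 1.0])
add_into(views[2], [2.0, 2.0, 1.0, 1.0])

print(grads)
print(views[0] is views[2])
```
[5.0, 5.5, 3.0, 2.0]
True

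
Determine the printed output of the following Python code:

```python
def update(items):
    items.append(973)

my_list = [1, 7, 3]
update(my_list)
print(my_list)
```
[1, 7, 3, 973]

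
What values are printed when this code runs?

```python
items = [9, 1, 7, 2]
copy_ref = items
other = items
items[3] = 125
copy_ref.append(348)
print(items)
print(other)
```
[9, 1, 7, 125, 348]
[9, 1, 7, 125, 348]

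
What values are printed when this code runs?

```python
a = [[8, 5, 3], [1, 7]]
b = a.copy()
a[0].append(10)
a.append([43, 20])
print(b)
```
[[8, 5, 3, 10], [1, 7]]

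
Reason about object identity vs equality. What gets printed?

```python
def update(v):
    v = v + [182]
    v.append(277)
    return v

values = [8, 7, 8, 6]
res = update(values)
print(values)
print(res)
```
[8, 7, 8, 6]
[8, 7, 8, 6, 182, 277]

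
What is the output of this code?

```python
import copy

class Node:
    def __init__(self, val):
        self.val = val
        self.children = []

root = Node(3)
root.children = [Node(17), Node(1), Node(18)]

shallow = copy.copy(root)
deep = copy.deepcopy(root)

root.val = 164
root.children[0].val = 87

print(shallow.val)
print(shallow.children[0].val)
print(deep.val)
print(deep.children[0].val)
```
3
87
3
17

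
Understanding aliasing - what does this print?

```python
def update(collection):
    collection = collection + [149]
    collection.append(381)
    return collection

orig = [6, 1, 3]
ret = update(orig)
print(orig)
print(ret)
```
[6, 1, 3]
[6, 1, 3, 149, 381]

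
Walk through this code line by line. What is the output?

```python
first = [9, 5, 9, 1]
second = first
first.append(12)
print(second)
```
[9, 5, 9, 1, 12]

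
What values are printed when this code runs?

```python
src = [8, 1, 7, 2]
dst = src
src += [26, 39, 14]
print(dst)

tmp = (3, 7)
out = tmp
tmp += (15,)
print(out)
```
[8, 1, 7, 2, 26, 39, 14]
(3, 7)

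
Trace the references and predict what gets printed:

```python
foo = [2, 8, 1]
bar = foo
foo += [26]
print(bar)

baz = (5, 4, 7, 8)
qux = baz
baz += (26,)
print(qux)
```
[2, 8, 1, 26]
(5, 4, 7, 8)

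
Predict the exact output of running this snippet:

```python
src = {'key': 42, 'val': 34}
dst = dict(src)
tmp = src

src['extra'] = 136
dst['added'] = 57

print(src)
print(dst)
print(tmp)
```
{'key': 42, 'val': 34, 'extra': 136}
{'key': 42, 'val': 34, 'added': 57}
{'key': 42, 'val': 34, 'extra': 136}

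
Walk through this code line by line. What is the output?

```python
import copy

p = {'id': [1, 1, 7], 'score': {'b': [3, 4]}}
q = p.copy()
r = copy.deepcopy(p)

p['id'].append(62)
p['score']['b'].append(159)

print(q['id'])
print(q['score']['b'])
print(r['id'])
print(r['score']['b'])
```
[1, 1, 7, 62]
[3, 4, 159]
[1, 1, 7]
[3, 4]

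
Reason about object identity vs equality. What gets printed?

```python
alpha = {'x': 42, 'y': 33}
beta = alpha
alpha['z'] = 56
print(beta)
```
{'x': 42, 'y': 33, 'z': 56}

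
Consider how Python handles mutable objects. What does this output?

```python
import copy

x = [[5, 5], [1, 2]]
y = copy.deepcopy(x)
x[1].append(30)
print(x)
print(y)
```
[[5, 5], [1, 2, 30]]
[[5, 5], [1, 2]]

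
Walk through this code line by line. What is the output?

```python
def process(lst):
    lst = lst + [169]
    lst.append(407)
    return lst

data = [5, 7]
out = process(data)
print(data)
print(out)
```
[5, 7]
[5, 7, 169, 407]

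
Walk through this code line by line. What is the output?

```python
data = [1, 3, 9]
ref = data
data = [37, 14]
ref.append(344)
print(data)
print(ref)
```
[37, 14]
[1, 3, 9, 344]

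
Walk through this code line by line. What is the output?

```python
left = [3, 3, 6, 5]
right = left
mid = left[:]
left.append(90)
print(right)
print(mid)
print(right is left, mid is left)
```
[3, 3, 6, 5, 90]
[3, 3, 6, 5]
True False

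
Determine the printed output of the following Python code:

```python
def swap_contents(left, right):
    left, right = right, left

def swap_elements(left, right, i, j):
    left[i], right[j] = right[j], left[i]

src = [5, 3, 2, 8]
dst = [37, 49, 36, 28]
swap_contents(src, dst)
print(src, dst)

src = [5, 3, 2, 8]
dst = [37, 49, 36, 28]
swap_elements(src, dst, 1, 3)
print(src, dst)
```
[5, 3, 2, 8] [37, 49, 36, 28]
[5, 28, 2, 8] [37, 49, 36, 3]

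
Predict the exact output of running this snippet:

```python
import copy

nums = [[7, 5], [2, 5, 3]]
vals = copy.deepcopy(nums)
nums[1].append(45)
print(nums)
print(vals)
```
[[7, 5], [2, 5, 3, 45]]
[[7, 5], [2, 5, 3]]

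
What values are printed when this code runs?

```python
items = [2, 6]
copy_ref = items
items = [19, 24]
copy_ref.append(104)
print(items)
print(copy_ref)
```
[19, 24]
[2, 6, 104]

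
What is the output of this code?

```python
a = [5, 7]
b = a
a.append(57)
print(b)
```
[5, 7, 57]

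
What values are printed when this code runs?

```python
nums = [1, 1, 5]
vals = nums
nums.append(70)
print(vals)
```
[1, 1, 5, 70]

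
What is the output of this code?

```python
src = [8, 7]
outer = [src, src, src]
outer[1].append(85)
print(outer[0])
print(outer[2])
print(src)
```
[8, 7, 85]
[8, 7, 85]
[8, 7, 85]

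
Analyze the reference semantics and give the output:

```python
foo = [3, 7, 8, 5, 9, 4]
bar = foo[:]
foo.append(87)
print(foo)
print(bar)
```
[3, 7, 8, 5, 9, 4, 87]
[3, 7, 8, 5, 9, 4]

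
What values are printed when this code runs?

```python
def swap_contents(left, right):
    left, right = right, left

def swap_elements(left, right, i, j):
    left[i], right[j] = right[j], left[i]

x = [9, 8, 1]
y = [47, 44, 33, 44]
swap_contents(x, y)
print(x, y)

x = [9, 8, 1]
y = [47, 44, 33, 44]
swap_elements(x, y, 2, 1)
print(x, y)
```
[9, 8, 1] [47, 44, 33, 44]
[9, 8, 44] [47, 1, 33, 44]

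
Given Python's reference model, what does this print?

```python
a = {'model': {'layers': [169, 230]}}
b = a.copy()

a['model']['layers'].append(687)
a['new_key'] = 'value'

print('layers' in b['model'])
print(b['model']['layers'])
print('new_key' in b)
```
True
[169, 230, 687]
False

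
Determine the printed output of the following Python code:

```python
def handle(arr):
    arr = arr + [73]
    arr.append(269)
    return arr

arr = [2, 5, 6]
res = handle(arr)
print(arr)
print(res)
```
[2, 5, 6]
[2, 5, 6, 73, 269]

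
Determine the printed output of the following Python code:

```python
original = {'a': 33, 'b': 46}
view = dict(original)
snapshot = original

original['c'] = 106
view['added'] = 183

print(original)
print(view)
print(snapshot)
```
{'a': 33, 'b': 46, 'c': 106}
{'a': 33, 'b': 46, 'added': 183}
{'a': 33, 'b': 46, 'c': 106}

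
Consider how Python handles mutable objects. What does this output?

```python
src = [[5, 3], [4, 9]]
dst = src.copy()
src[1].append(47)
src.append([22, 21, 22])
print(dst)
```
[[5, 3], [4, 9, 47]]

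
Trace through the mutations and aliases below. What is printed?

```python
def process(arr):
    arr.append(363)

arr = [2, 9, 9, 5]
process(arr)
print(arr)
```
[2, 9, 9, 5, 363]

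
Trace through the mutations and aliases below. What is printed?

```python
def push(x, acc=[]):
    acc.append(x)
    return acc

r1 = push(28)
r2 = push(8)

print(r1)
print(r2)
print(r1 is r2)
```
[28, 8]
[28, 8]
True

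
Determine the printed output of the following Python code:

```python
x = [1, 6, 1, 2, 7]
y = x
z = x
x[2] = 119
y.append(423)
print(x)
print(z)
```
[1, 6, 119, 2, 7, 423]
[1, 6, 119, 2, 7, 423]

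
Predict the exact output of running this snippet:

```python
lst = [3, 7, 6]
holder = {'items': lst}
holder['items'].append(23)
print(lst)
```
[3, 7, 6, 23]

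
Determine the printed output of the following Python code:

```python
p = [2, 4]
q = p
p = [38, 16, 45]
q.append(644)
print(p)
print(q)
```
[38, 16, 45]
[2, 4, 644]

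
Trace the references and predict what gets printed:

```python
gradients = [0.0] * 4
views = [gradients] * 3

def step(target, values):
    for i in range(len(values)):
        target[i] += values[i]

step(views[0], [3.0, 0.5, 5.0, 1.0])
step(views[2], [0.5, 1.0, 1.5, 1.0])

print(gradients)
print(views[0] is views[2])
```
[3.5, 1.5, 6.5, 2.0]
True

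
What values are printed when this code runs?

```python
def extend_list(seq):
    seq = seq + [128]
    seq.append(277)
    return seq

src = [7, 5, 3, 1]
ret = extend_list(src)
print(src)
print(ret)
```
[7, 5, 3, 1]
[7, 5, 3, 1, 128, 277]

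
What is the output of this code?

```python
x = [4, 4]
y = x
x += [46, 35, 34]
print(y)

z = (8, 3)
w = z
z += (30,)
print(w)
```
[4, 4, 46, 35, 34]
(8, 3)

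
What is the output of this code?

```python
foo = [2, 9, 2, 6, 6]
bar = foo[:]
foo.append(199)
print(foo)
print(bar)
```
[2, 9, 2, 6, 6, 199]
[2, 9, 2, 6, 6]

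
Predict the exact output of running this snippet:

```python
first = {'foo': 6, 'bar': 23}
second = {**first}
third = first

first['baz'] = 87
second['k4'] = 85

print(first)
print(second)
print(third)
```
{'foo': 6, 'bar': 23, 'baz': 87}
{'foo': 6, 'bar': 23, 'k4': 85}
{'foo': 6, 'bar': 23, 'baz': 87}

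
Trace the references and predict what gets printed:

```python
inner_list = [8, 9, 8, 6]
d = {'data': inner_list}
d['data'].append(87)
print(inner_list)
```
[8, 9, 8, 6, 87]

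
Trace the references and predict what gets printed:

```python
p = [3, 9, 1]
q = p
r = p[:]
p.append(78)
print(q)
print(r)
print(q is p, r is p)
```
[3, 9, 1, 78]
[3, 9, 1]
True False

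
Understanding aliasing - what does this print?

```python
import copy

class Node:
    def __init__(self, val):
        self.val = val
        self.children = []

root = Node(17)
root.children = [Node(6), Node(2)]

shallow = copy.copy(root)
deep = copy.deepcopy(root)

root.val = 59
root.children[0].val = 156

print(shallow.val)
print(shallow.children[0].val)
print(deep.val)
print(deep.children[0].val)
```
17
156
17
6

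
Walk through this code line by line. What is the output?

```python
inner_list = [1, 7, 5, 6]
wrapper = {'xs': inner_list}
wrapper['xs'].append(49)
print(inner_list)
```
[1, 7, 5, 6, 49]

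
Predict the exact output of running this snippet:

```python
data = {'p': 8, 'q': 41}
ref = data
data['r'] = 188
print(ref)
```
{'p': 8, 'q': 41, 'r': 188}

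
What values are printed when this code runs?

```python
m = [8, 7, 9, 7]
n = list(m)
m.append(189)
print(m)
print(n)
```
[8, 7, 9, 7, 189]
[8, 7, 9, 7]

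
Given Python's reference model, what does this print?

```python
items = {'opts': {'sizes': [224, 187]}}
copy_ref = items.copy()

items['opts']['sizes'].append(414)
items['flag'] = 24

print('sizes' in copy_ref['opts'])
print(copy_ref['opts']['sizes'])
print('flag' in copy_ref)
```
True
[224, 187, 414]
False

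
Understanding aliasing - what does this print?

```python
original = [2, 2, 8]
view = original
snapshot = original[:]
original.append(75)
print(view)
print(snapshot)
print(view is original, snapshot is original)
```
[2, 2, 8, 75]
[2, 2, 8]
True False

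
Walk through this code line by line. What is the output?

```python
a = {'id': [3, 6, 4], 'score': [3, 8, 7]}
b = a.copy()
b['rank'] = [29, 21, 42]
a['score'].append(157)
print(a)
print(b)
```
{'id': [3, 6, 4], 'score': [3, 8, 7, 157]}
{'id': [3, 6, 4], 'score': [3, 8, 7, 157], 'rank': [29, 21, 42]}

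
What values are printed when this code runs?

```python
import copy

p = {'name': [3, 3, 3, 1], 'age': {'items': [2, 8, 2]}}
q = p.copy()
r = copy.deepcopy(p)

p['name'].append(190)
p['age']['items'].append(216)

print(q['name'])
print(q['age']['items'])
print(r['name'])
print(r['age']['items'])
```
[3, 3, 3, 1, 190]
[2, 8, 2, 216]
[3, 3, 3, 1]
[2, 8, 2]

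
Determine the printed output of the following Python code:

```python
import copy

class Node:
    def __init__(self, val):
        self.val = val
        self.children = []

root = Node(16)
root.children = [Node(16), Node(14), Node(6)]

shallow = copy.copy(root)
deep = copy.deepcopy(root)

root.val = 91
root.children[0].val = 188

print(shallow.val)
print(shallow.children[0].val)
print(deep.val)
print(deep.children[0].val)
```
16
188
16
16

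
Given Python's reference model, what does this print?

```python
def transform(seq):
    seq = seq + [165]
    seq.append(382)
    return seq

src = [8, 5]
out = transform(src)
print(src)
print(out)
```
[8, 5]
[8, 5, 165, 382]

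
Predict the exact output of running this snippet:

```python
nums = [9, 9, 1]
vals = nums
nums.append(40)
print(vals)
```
[9, 9, 1, 40]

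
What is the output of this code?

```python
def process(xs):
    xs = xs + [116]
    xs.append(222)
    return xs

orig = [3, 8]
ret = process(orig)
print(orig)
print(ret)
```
[3, 8]
[3, 8, 116, 222]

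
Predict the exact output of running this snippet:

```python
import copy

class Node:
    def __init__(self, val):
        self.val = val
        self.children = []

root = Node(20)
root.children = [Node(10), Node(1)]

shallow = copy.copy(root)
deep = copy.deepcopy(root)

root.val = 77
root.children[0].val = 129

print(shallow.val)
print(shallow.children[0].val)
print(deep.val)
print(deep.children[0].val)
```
20
129
20
10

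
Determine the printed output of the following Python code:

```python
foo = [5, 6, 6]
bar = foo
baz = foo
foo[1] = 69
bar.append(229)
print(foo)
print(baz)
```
[5, 69, 6, 229]
[5, 69, 6, 229]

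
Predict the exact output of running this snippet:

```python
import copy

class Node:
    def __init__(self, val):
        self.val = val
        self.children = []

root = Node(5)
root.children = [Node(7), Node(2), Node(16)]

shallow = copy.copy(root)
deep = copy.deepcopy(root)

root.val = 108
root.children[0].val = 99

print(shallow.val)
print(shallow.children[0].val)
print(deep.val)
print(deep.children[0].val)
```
5
99
5
7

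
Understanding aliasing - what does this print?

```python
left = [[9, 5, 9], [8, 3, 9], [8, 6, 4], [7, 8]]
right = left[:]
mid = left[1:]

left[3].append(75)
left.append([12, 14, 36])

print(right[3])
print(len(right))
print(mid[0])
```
[7, 8, 75]
4
[8, 3, 9]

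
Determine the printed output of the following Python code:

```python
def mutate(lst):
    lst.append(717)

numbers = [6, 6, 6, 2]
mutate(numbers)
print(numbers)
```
[6, 6, 6, 2, 717]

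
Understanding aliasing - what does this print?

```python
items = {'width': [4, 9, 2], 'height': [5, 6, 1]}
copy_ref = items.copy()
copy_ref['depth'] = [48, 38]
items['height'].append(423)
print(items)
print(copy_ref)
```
{'width': [4, 9, 2], 'height': [5, 6, 1, 423]}
{'width': [4, 9, 2], 'height': [5, 6, 1, 423], 'depth': [48, 38]}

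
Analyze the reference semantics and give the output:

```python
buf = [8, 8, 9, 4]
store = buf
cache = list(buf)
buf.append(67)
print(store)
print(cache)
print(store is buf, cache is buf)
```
[8, 8, 9, 4, 67]
[8, 8, 9, 4]
True False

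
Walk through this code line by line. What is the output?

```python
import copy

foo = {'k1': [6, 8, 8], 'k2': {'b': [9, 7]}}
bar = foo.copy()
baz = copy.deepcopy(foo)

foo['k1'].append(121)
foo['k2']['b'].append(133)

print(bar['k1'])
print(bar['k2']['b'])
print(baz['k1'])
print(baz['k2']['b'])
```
[6, 8, 8, 121]
[9, 7, 133]
[6, 8, 8]
[9, 7]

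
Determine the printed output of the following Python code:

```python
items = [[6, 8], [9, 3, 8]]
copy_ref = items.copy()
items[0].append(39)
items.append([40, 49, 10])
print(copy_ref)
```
[[6, 8, 39], [9, 3, 8]]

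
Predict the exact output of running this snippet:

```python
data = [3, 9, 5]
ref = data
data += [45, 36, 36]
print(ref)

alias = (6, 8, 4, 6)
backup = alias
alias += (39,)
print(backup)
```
[3, 9, 5, 45, 36, 36]
(6, 8, 4, 6)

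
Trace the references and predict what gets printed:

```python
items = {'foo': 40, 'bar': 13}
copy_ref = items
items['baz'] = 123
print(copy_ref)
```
{'foo': 40, 'bar': 13, 'baz': 123}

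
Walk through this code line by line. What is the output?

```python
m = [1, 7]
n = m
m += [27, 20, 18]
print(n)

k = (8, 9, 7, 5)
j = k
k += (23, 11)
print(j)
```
[1, 7, 27, 20, 18]
(8, 9, 7, 5)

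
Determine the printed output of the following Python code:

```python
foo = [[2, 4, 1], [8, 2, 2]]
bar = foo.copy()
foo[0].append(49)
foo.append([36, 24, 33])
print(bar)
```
[[2, 4, 1, 49], [8, 2, 2]]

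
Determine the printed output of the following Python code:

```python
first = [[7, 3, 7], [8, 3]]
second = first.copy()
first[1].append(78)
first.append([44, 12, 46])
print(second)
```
[[7, 3, 7], [8, 3, 78]]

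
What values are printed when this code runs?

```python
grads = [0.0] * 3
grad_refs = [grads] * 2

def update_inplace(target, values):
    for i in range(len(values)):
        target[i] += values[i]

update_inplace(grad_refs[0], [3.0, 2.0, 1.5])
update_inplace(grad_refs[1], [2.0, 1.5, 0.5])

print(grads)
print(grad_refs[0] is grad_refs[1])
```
[5.0, 3.5, 2.0]
True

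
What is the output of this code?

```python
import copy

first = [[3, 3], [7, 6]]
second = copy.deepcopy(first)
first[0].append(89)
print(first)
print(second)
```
[[3, 3, 89], [7, 6]]
[[3, 3], [7, 6]]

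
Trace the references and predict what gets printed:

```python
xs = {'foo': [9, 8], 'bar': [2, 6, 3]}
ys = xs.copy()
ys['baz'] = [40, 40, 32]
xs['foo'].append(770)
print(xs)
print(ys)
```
{'foo': [9, 8, 770], 'bar': [2, 6, 3]}
{'foo': [9, 8, 770], 'bar': [2, 6, 3], 'baz': [40, 40, 32]}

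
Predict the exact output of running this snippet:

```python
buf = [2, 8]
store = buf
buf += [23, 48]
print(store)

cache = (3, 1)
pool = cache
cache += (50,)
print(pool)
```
[2, 8, 23, 48]
(3, 1)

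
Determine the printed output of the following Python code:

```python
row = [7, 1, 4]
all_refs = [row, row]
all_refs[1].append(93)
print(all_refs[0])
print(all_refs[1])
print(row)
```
[7, 1, 4, 93]
[7, 1, 4, 93]
[7, 1, 4, 93]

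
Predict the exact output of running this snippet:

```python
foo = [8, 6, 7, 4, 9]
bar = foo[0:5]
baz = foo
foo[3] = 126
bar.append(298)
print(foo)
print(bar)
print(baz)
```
[8, 6, 7, 126, 9]
[8, 6, 7, 4, 9, 298]
[8, 6, 7, 126, 9]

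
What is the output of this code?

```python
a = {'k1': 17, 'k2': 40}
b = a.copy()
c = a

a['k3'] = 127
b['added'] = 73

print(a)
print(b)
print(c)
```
{'k1': 17, 'k2': 40, 'k3': 127}
{'k1': 17, 'k2': 40, 'added': 73}
{'k1': 17, 'k2': 40, 'k3': 127}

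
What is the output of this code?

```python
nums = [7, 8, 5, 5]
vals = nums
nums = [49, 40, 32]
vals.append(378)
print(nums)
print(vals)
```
[49, 40, 32]
[7, 8, 5, 5, 378]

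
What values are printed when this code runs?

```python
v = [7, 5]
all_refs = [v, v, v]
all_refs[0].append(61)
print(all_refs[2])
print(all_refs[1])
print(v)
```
[7, 5, 61]
[7, 5, 61]
[7, 5, 61]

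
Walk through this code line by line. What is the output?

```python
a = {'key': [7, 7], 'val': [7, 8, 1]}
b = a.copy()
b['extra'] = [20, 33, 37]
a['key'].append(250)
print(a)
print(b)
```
{'key': [7, 7, 250], 'val': [7, 8, 1]}
{'key': [7, 7, 250], 'val': [7, 8, 1], 'extra': [20, 33, 37]}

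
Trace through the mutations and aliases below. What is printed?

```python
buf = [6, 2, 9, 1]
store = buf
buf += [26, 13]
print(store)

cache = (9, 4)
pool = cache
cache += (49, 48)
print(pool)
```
[6, 2, 9, 1, 26, 13]
(9, 4)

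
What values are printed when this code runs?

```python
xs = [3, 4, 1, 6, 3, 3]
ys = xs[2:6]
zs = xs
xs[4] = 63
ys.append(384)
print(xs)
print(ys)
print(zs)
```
[3, 4, 1, 6, 63, 3]
[1, 6, 3, 3, 384]
[3, 4, 1, 6, 63, 3]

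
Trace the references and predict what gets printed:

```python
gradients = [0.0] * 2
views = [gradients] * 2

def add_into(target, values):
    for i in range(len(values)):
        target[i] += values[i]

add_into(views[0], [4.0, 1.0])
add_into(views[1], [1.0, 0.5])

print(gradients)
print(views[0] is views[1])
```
[5.0, 1.5]
True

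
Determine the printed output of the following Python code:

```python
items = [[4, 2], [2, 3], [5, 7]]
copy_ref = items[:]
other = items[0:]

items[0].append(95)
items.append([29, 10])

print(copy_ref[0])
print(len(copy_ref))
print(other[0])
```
[4, 2, 95]
3
[4, 2, 95]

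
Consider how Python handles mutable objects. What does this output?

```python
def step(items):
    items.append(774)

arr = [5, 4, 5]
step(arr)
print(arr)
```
[5, 4, 5, 774]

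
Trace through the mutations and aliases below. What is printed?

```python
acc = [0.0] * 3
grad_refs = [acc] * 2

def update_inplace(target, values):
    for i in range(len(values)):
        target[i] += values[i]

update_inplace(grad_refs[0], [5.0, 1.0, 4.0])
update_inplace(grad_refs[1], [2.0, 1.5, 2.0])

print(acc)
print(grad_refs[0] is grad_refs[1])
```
[7.0, 2.5, 6.0]
True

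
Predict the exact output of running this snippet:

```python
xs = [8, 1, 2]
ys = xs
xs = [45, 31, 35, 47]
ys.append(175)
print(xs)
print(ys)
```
[45, 31, 35, 47]
[8, 1, 2, 175]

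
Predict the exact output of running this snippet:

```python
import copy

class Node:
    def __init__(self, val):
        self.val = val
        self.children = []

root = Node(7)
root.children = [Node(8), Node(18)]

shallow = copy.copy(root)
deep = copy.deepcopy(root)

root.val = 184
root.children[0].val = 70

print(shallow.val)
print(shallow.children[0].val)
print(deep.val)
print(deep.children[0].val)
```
7
70
7
8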